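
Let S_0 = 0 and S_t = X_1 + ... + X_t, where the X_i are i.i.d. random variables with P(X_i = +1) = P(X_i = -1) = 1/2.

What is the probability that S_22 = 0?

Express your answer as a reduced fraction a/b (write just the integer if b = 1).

Answer: 88179/524288

Derivation:
To return to 0 after 22 steps: need exactly 11 steps of +1 and 11 of -1.
Favorable paths: C(22,11) = 705432
Total paths: 2^22 = 4194304
P = 705432/4194304 = 88179/524288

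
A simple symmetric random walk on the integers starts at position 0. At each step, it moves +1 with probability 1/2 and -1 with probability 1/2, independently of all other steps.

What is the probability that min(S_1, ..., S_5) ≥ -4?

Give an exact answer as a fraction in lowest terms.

Let f(t,s) = #length-t paths at position s with S_1..S_t all ≥ -4.
f(t,s) = f(t-1,s-1) + f(t-1,s+1) for s ≥ -4; f(t,s) = 0 for s < -4.
t=0: f(0,0)=1
t=1: f(1,-1)=1 f(1,1)=1
t=2: f(2,-2)=1 f(2,0)=2 f(2,2)=1
t=3: f(3,-3)=1 f(3,-1)=3 f(3,1)=3 f(3,3)=1
t=4: f(4,-4)=1 f(4,-2)=4 f(4,0)=6 f(4,2)=4 f(4,4)=1
t=5: f(5,-3)=5 f(5,-1)=10 f(5,1)=10 f(5,3)=5 f(5,5)=1
Σ_s f(5,s) = 31
P = 31/32 = 31/32

Answer: 31/32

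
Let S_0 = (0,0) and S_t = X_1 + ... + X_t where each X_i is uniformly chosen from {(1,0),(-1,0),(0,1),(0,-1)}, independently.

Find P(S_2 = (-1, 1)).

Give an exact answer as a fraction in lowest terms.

Answer: 1/8

Derivation:
Let h be the number of horizontal steps (so 2-h are vertical). To end at (-1,1) need (h-1)/2 right-steps and ((2-h)+1)/2 up-steps.
Sum over h with 1 ≤ h ≤ 1, h ≡ 1 (mod 2), 2-h ≡ 1 (mod 2):
h=1: C(2,1)·C(1,0)·C(1,1) = 2·1·1 = 2
Total favorable: 2
Total paths: 4^2 = 16
P = 2/16 = 1/8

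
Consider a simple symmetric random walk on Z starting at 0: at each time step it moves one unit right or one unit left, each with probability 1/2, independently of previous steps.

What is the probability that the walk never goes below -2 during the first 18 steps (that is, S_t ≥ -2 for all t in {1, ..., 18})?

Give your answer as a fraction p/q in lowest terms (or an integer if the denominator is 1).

Let f(t,s) = #length-t paths at position s with S_1..S_t all ≥ -2.
f(t,s) = f(t-1,s-1) + f(t-1,s+1) for s ≥ -2; f(t,s) = 0 for s < -2.
t=0: f(0,0)=1
t=1: f(1,-1)=1 f(1,1)=1
t=2: f(2,-2)=1 f(2,0)=2 f(2,2)=1
t=3: f(3,-1)=3 f(3,1)=3 f(3,3)=1
t=4: f(4,-2)=3 f(4,0)=6 f(4,2)=4 f(4,4)=1
t=5: f(5,-1)=9 f(5,1)=10 f(5,3)=5 f(5,5)=1
t=6: f(6,-2)=9 f(6,0)=19 f(6,2)=15 f(6,4)=6 f(6,6)=1
t=7: f(7,-1)=28 f(7,1)=34 f(7,3)=21 f(7,5)=7 f(7,7)=1
t=8: f(8,-2)=28 f(8,0)=62 f(8,2)=55 f(8,4)=28 f(8,6)=8 f(8,8)=1
t=9: f(9,-1)=90 f(9,1)=117 f(9,3)=83 f(9,5)=36 f(9,7)=9 f(9,9)=1
t=10: f(10,-2)=90 f(10,0)=207 f(10,2)=200 f(10,4)=119 f(10,6)=45 f(10,8)=10 f(10,10)=1
t=11: f(11,-1)=297 f(11,1)=407 f(11,3)=319 f(11,5)=164 f(11,7)=55 f(11,9)=11 f(11,11)=1
t=12: f(12,-2)=297 f(12,0)=704 f(12,2)=726 f(12,4)=483 f(12,6)=219 f(12,8)=66 f(12,10)=12 f(12,12)=1
t=13: f(13,-1)=1001 f(13,1)=1430 f(13,3)=1209 f(13,5)=702 f(13,7)=285 f(13,9)=78 f(13,11)=13 f(13,13)=1
t=14: f(14,-2)=1001 f(14,0)=2431 f(14,2)=2639 f(14,4)=1911 f(14,6)=987 f(14,8)=363 f(14,10)=91 f(14,12)=14 f(14,14)=1
t=15: f(15,-1)=3432 f(15,1)=5070 f(15,3)=4550 f(15,5)=2898 f(15,7)=1350 f(15,9)=454 f(15,11)=105 f(15,13)=15 f(15,15)=1
t=16: f(16,-2)=3432 f(16,0)=8502 f(16,2)=9620 f(16,4)=7448 f(16,6)=4248 f(16,8)=1804 f(16,10)=559 f(16,12)=120 f(16,14)=16 f(16,16)=1
t=17: f(17,-1)=11934 f(17,1)=18122 f(17,3)=17068 f(17,5)=11696 f(17,7)=6052 f(17,9)=2363 f(17,11)=679 f(17,13)=136 f(17,15)=17 f(17,17)=1
t=18: f(18,-2)=11934 f(18,0)=30056 f(18,2)=35190 f(18,4)=28764 f(18,6)=17748 f(18,8)=8415 f(18,10)=3042 f(18,12)=815 f(18,14)=153 f(18,16)=18 f(18,18)=1
Σ_s f(18,s) = 136136
P = 136136/262144 = 17017/32768

Answer: 17017/32768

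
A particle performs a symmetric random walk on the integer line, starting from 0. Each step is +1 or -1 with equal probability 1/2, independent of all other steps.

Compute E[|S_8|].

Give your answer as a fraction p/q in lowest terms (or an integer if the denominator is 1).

Answer: 35/16

Derivation:
S_8 takes values m ≡ 0 (mod 2) with |m| ≤ 8; P(S_8=m) = C(8,(8+m)/2)/2^8.
Total paths: 2^8 = 256
Distribution: P(S=-8)=1/256, P(S=-6)=8/256, P(S=-4)=28/256, P(S=-2)=56/256, P(S=0)=70/256, P(S=2)=56/256, P(S=4)=28/256, P(S=6)=8/256, P(S=8)=1/256
E[|S_8|] = Σ_m |m|·P(S_8=m) = 560/256 = 35/16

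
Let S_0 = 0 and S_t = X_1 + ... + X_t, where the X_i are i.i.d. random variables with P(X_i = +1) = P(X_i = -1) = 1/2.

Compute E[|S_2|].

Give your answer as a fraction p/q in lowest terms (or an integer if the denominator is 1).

S_2 takes values m ≡ 0 (mod 2) with |m| ≤ 2; P(S_2=m) = C(2,(2+m)/2)/2^2.
Total paths: 2^2 = 4
Distribution: P(S=-2)=1/4, P(S=0)=2/4, P(S=2)=1/4
E[|S_2|] = Σ_m |m|·P(S_2=m) = 4/4 = 1

Answer: 1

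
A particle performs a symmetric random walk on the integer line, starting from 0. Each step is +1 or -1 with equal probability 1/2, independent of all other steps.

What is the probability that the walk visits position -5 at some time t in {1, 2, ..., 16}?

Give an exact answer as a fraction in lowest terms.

Answer: 6885/32768

Derivation:
Count via complement. Let g(t,s) = #length-t paths at position s with S_1..S_t all ≠ -5.
g(t,s) = g(t-1,s-1) + g(t-1,s+1) for s ≠ -5; g(t,-5) = 0.
t=0: g(0,0)=1
t=1: g(1,-1)=1 g(1,1)=1
t=2: g(2,-2)=1 g(2,0)=2 g(2,2)=1
t=3: g(3,-3)=1 g(3,-1)=3 g(3,1)=3 g(3,3)=1
t=4: g(4,-4)=1 g(4,-2)=4 g(4,0)=6 g(4,2)=4 g(4,4)=1
t=5: g(5,-3)=5 g(5,-1)=10 g(5,1)=10 g(5,3)=5 g(5,5)=1
t=6: g(6,-4)=5 g(6,-2)=15 g(6,0)=20 g(6,2)=15 g(6,4)=6 g(6,6)=1
t=7: g(7,-3)=20 g(7,-1)=35 g(7,1)=35 g(7,3)=21 g(7,5)=7 g(7,7)=1
t=8: g(8,-4)=20 g(8,-2)=55 g(8,0)=70 g(8,2)=56 g(8,4)=28 g(8,6)=8 g(8,8)=1
t=9: g(9,-3)=75 g(9,-1)=125 g(9,1)=126 g(9,3)=84 g(9,5)=36 g(9,7)=9 g(9,9)=1
t=10: g(10,-4)=75 g(10,-2)=200 g(10,0)=251 g(10,2)=210 g(10,4)=120 g(10,6)=45 g(10,8)=10 g(10,10)=1
t=11: g(11,-3)=275 g(11,-1)=451 g(11,1)=461 g(11,3)=330 g(11,5)=165 g(11,7)=55 g(11,9)=11 g(11,11)=1
t=12: g(12,-4)=275 g(12,-2)=726 g(12,0)=912 g(12,2)=791 g(12,4)=495 g(12,6)=220 g(12,8)=66 g(12,10)=12 g(12,12)=1
t=13: g(13,-3)=1001 g(13,-1)=1638 g(13,1)=1703 g(13,3)=1286 g(13,5)=715 g(13,7)=286 g(13,9)=78 g(13,11)=13 g(13,13)=1
t=14: g(14,-4)=1001 g(14,-2)=2639 g(14,0)=3341 g(14,2)=2989 g(14,4)=2001 g(14,6)=1001 g(14,8)=364 g(14,10)=91 g(14,12)=14 g(14,14)=1
t=15: g(15,-3)=3640 g(15,-1)=5980 g(15,1)=6330 g(15,3)=4990 g(15,5)=3002 g(15,7)=1365 g(15,9)=455 g(15,11)=105 g(15,13)=15 g(15,15)=1
t=16: g(16,-4)=3640 g(16,-2)=9620 g(16,0)=12310 g(16,2)=11320 g(16,4)=7992 g(16,6)=4367 g(16,8)=1820 g(16,10)=560 g(16,12)=120 g(16,14)=16 g(16,16)=1
Paths never hitting -5: Σ_s g(16,s) = 51766
Paths hitting -5: 2^16 - 51766 = 13770
P = 13770/65536 = 6885/32768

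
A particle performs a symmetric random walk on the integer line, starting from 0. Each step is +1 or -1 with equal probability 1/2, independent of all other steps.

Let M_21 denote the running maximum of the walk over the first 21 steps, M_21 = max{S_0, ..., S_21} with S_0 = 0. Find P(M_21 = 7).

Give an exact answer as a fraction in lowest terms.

Let M_21 = max(S_0,...,S_21). Use the reflection principle: for j ≥ 1, #{paths with M_21 ≥ j} = #{S_21 ≥ j} + #{S_21 ≥ j+1}.
By reflection, #{M_21 ≥ 7} = #{S_21 ≥ 7} + #{S_21 ≥ 8} = 198440 + 82160 = 280600.
#{M_21 ≥ 8} = #{S_21 ≥ 8} + #{S_21 ≥ 9} = 82160 + 82160 = 164320.
#{M_21 = 7} = 280600 - 164320 = 116280.
P(M_21 = 7) = 116280/2097152 = 14535/262144

Answer: 14535/262144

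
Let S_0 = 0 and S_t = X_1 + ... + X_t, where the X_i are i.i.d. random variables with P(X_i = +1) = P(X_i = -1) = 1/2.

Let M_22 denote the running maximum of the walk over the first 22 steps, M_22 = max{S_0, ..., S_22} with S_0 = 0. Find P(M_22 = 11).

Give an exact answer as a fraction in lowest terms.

Answer: 13167/2097152

Derivation:
Let M_22 = max(S_0,...,S_22). Use the reflection principle: for j ≥ 1, #{paths with M_22 ≥ j} = #{S_22 ≥ j} + #{S_22 ≥ j+1}.
By reflection, #{M_22 ≥ 11} = #{S_22 ≥ 11} + #{S_22 ≥ 12} = 35443 + 35443 = 70886.
#{M_22 ≥ 12} = #{S_22 ≥ 12} + #{S_22 ≥ 13} = 35443 + 9109 = 44552.
#{M_22 = 11} = 70886 - 44552 = 26334.
P(M_22 = 11) = 26334/4194304 = 13167/2097152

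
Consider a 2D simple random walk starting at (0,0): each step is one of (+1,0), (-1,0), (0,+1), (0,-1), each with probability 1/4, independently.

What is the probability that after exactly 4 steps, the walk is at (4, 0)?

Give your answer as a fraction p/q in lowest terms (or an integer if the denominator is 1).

Answer: 1/256

Derivation:
Let h be the number of horizontal steps (so 4-h are vertical). To end at (4,0) need (h+4)/2 right-steps and ((4-h)+0)/2 up-steps.
Sum over h with 4 ≤ h ≤ 4, h ≡ 0 (mod 2), 4-h ≡ 0 (mod 2):
h=4: C(4,4)·C(4,4)·C(0,0) = 1·1·1 = 1
Total favorable: 1
Total paths: 4^4 = 256
P = 1/256 = 1/256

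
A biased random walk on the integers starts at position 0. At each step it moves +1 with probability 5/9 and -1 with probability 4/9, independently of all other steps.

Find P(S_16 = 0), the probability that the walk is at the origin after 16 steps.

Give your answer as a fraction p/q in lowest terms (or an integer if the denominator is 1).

To be at 0 after 16 steps: need exactly 8 steps of +1 and 8 of -1.
Number of such sequences: C(16,8) = 12870
Each has probability (5/9)^8 · (4/9)^8 = 25600000000/1853020188851841
P = 12870 · 25600000000/1853020188851841 = 36608000000000/205891132094649

Answer: 36608000000000/205891132094649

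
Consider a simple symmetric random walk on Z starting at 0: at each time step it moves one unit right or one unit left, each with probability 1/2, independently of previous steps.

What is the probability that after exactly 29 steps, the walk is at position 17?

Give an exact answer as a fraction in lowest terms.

To reach position 17 after 29 steps: need 23 steps of +1 and 6 of -1.
Favorable paths: C(29,23) = 475020
Total paths: 2^29 = 536870912
P = 475020/536870912 = 118755/134217728

Answer: 118755/134217728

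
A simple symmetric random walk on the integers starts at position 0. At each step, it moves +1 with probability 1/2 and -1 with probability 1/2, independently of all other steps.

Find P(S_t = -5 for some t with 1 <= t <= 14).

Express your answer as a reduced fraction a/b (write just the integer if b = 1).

Answer: 1471/8192

Derivation:
Count via complement. Let g(t,s) = #length-t paths at position s with S_1..S_t all ≠ -5.
g(t,s) = g(t-1,s-1) + g(t-1,s+1) for s ≠ -5; g(t,-5) = 0.
t=0: g(0,0)=1
t=1: g(1,-1)=1 g(1,1)=1
t=2: g(2,-2)=1 g(2,0)=2 g(2,2)=1
t=3: g(3,-3)=1 g(3,-1)=3 g(3,1)=3 g(3,3)=1
t=4: g(4,-4)=1 g(4,-2)=4 g(4,0)=6 g(4,2)=4 g(4,4)=1
t=5: g(5,-3)=5 g(5,-1)=10 g(5,1)=10 g(5,3)=5 g(5,5)=1
t=6: g(6,-4)=5 g(6,-2)=15 g(6,0)=20 g(6,2)=15 g(6,4)=6 g(6,6)=1
t=7: g(7,-3)=20 g(7,-1)=35 g(7,1)=35 g(7,3)=21 g(7,5)=7 g(7,7)=1
t=8: g(8,-4)=20 g(8,-2)=55 g(8,0)=70 g(8,2)=56 g(8,4)=28 g(8,6)=8 g(8,8)=1
t=9: g(9,-3)=75 g(9,-1)=125 g(9,1)=126 g(9,3)=84 g(9,5)=36 g(9,7)=9 g(9,9)=1
t=10: g(10,-4)=75 g(10,-2)=200 g(10,0)=251 g(10,2)=210 g(10,4)=120 g(10,6)=45 g(10,8)=10 g(10,10)=1
t=11: g(11,-3)=275 g(11,-1)=451 g(11,1)=461 g(11,3)=330 g(11,5)=165 g(11,7)=55 g(11,9)=11 g(11,11)=1
t=12: g(12,-4)=275 g(12,-2)=726 g(12,0)=912 g(12,2)=791 g(12,4)=495 g(12,6)=220 g(12,8)=66 g(12,10)=12 g(12,12)=1
t=13: g(13,-3)=1001 g(13,-1)=1638 g(13,1)=1703 g(13,3)=1286 g(13,5)=715 g(13,7)=286 g(13,9)=78 g(13,11)=13 g(13,13)=1
t=14: g(14,-4)=1001 g(14,-2)=2639 g(14,0)=3341 g(14,2)=2989 g(14,4)=2001 g(14,6)=1001 g(14,8)=364 g(14,10)=91 g(14,12)=14 g(14,14)=1
Paths never hitting -5: Σ_s g(14,s) = 13442
Paths hitting -5: 2^14 - 13442 = 2942
P = 2942/16384 = 1471/8192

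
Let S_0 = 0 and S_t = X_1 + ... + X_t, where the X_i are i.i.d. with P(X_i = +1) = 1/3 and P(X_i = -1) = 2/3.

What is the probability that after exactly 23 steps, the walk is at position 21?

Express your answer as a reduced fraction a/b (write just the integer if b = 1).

To reach position 21 after 23 steps: need 22 steps of +1 and 1 step of -1.
Number of such sequences: C(23,22) = 23
Each has probability (1/3)^22 · (2/3)^1 = 2/94143178827
P = 23 · 2/94143178827 = 46/94143178827

Answer: 46/94143178827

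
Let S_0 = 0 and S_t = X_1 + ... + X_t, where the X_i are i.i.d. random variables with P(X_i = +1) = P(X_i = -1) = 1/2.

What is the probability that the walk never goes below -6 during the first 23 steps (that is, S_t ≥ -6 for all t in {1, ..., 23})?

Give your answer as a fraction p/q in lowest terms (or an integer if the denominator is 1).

Let f(t,s) = #length-t paths at position s with S_1..S_t all ≥ -6.
f(t,s) = f(t-1,s-1) + f(t-1,s+1) for s ≥ -6; f(t,s) = 0 for s < -6.
t=0: f(0,0)=1
t=1: f(1,-1)=1 f(1,1)=1
t=2: f(2,-2)=1 f(2,0)=2 f(2,2)=1
t=3: f(3,-3)=1 f(3,-1)=3 f(3,1)=3 f(3,3)=1
t=4: f(4,-4)=1 f(4,-2)=4 f(4,0)=6 f(4,2)=4 f(4,4)=1
t=5: f(5,-5)=1 f(5,-3)=5 f(5,-1)=10 f(5,1)=10 f(5,3)=5 f(5,5)=1
t=6: f(6,-6)=1 f(6,-4)=6 f(6,-2)=15 f(6,0)=20 f(6,2)=15 f(6,4)=6 f(6,6)=1
t=7: f(7,-5)=7 f(7,-3)=21 f(7,-1)=35 f(7,1)=35 f(7,3)=21 f(7,5)=7 f(7,7)=1
t=8: f(8,-6)=7 f(8,-4)=28 f(8,-2)=56 f(8,0)=70 f(8,2)=56 f(8,4)=28 f(8,6)=8 f(8,8)=1
t=9: f(9,-5)=35 f(9,-3)=84 f(9,-1)=126 f(9,1)=126 f(9,3)=84 f(9,5)=36 f(9,7)=9 f(9,9)=1
t=10: f(10,-6)=35 f(10,-4)=119 f(10,-2)=210 f(10,0)=252 f(10,2)=210 f(10,4)=120 f(10,6)=45 f(10,8)=10 f(10,10)=1
t=11: f(11,-5)=154 f(11,-3)=329 f(11,-1)=462 f(11,1)=462 f(11,3)=330 f(11,5)=165 f(11,7)=55 f(11,9)=11 f(11,11)=1
t=12: f(12,-6)=154 f(12,-4)=483 f(12,-2)=791 f(12,0)=924 f(12,2)=792 f(12,4)=495 f(12,6)=220 f(12,8)=66 f(12,10)=12 f(12,12)=1
t=13: f(13,-5)=637 f(13,-3)=1274 f(13,-1)=1715 f(13,1)=1716 f(13,3)=1287 f(13,5)=715 f(13,7)=286 f(13,9)=78 f(13,11)=13 f(13,13)=1
t=14: f(14,-6)=637 f(14,-4)=1911 f(14,-2)=2989 f(14,0)=3431 f(14,2)=3003 f(14,4)=2002 f(14,6)=1001 f(14,8)=364 f(14,10)=91 f(14,12)=14 f(14,14)=1
t=15: f(15,-5)=2548 f(15,-3)=4900 f(15,-1)=6420 f(15,1)=6434 f(15,3)=5005 f(15,5)=3003 f(15,7)=1365 f(15,9)=455 f(15,11)=105 f(15,13)=15 f(15,15)=1
t=16: f(16,-6)=2548 f(16,-4)=7448 f(16,-2)=11320 f(16,0)=12854 f(16,2)=11439 f(16,4)=8008 f(16,6)=4368 f(16,8)=1820 f(16,10)=560 f(16,12)=120 f(16,14)=16 f(16,16)=1
t=17: f(17,-5)=9996 f(17,-3)=18768 f(17,-1)=24174 f(17,1)=24293 f(17,3)=19447 f(17,5)=12376 f(17,7)=6188 f(17,9)=2380 f(17,11)=680 f(17,13)=136 f(17,15)=17 f(17,17)=1
t=18: f(18,-6)=9996 f(18,-4)=28764 f(18,-2)=42942 f(18,0)=48467 f(18,2)=43740 f(18,4)=31823 f(18,6)=18564 f(18,8)=8568 f(18,10)=3060 f(18,12)=816 f(18,14)=153 f(18,16)=18 f(18,18)=1
t=19: f(19,-5)=38760 f(19,-3)=71706 f(19,-1)=91409 f(19,1)=92207 f(19,3)=75563 f(19,5)=50387 f(19,7)=27132 f(19,9)=11628 f(19,11)=3876 f(19,13)=969 f(19,15)=171 f(19,17)=19 f(19,19)=1
t=20: f(20,-6)=38760 f(20,-4)=110466 f(20,-2)=163115 f(20,0)=183616 f(20,2)=167770 f(20,4)=125950 f(20,6)=77519 f(20,8)=38760 f(20,10)=15504 f(20,12)=4845 f(20,14)=1140 f(20,16)=190 f(20,18)=20 f(20,20)=1
t=21: f(21,-5)=149226 f(21,-3)=273581 f(21,-1)=346731 f(21,1)=351386 f(21,3)=293720 f(21,5)=203469 f(21,7)=116279 f(21,9)=54264 f(21,11)=20349 f(21,13)=5985 f(21,15)=1330 f(21,17)=210 f(21,19)=21 f(21,21)=1
t=22: f(22,-6)=149226 f(22,-4)=422807 f(22,-2)=620312 f(22,0)=698117 f(22,2)=645106 f(22,4)=497189 f(22,6)=319748 f(22,8)=170543 f(22,10)=74613 f(22,12)=26334 f(22,14)=7315 f(22,16)=1540 f(22,18)=231 f(22,20)=22 f(22,22)=1
t=23: f(23,-5)=572033 f(23,-3)=1043119 f(23,-1)=1318429 f(23,1)=1343223 f(23,3)=1142295 f(23,5)=816937 f(23,7)=490291 f(23,9)=245156 f(23,11)=100947 f(23,13)=33649 f(23,15)=8855 f(23,17)=1771 f(23,19)=253 f(23,21)=23 f(23,23)=1
Σ_s f(23,s) = 7116982
P = 7116982/8388608 = 3558491/4194304

Answer: 3558491/4194304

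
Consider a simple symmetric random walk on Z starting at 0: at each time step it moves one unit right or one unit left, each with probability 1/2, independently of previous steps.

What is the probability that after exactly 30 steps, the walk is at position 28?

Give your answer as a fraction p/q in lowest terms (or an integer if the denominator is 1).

Answer: 15/536870912

Derivation:
To reach position 28 after 30 steps: need 29 steps of +1 and 1 of -1.
Favorable paths: C(30,29) = 30
Total paths: 2^30 = 1073741824
P = 30/1073741824 = 15/536870912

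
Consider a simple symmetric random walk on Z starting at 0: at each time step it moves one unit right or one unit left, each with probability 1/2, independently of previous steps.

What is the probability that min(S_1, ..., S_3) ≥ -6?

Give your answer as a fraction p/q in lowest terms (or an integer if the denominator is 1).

Let f(t,s) = #length-t paths at position s with S_1..S_t all ≥ -6.
f(t,s) = f(t-1,s-1) + f(t-1,s+1) for s ≥ -6; f(t,s) = 0 for s < -6.
t=0: f(0,0)=1
t=1: f(1,-1)=1 f(1,1)=1
t=2: f(2,-2)=1 f(2,0)=2 f(2,2)=1
t=3: f(3,-3)=1 f(3,-1)=3 f(3,1)=3 f(3,3)=1
Σ_s f(3,s) = 8
P = 8/8 = 1

Answer: 1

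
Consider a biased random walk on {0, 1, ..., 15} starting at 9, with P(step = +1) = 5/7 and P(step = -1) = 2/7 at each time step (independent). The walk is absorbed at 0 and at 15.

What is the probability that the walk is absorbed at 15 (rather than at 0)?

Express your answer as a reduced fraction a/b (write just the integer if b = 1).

Answer: 260765625/260833721

Derivation:
Biased walk: p = 5/7, q = 2/7, r = q/p = 2/5
Gambler's ruin: P(hit 15 before 0 | start at 9) = (1 - r^a)/(1 - r^N)
r^9 = 512/1953125; r^15 = 32768/30517578125
P = (1 - 512/1953125) / (1 - 32768/30517578125) = 1952613/1953125 / 30517545357/30517578125 = 260765625/260833721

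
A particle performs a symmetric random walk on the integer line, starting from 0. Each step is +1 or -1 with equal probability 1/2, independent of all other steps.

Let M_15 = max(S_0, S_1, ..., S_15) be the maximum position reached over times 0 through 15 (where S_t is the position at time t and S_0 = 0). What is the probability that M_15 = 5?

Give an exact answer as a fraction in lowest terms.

Let M_15 = max(S_0,...,S_15). Use the reflection principle: for j ≥ 1, #{paths with M_15 ≥ j} = #{S_15 ≥ j} + #{S_15 ≥ j+1}.
By reflection, #{M_15 ≥ 5} = #{S_15 ≥ 5} + #{S_15 ≥ 6} = 4944 + 1941 = 6885.
#{M_15 ≥ 6} = #{S_15 ≥ 6} + #{S_15 ≥ 7} = 1941 + 1941 = 3882.
#{M_15 = 5} = 6885 - 3882 = 3003.
P(M_15 = 5) = 3003/32768 = 3003/32768

Answer: 3003/32768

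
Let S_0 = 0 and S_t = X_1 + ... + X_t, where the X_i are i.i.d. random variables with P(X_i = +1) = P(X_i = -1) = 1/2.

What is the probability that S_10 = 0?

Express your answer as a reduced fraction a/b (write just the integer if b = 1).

To reach position 0 after 10 steps: need 5 steps of +1 and 5 of -1.
Favorable paths: C(10,5) = 252
Total paths: 2^10 = 1024
P = 252/1024 = 63/256

Answer: 63/256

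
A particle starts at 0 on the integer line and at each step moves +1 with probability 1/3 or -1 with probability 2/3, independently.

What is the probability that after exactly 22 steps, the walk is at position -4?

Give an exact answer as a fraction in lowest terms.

Answer: 4074864640/31381059609

Derivation:
To reach position -4 after 22 steps: need 9 steps of +1 and 13 steps of -1.
Number of such sequences: C(22,9) = 497420
Each has probability (1/3)^9 · (2/3)^13 = 8192/31381059609
P = 497420 · 8192/31381059609 = 4074864640/31381059609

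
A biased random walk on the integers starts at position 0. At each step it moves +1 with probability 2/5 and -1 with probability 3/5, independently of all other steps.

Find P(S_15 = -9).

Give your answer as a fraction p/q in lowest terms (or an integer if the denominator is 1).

Answer: 386889048/6103515625

Derivation:
To reach position -9 after 15 steps: need 3 steps of +1 and 12 steps of -1.
Number of such sequences: C(15,3) = 455
Each has probability (2/5)^3 · (3/5)^12 = 4251528/30517578125
P = 455 · 4251528/30517578125 = 386889048/6103515625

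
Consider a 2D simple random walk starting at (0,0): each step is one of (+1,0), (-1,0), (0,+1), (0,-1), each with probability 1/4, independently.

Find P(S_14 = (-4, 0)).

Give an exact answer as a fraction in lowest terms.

Let h be the number of horizontal steps (so 14-h are vertical). To end at (-4,0) need (h-4)/2 right-steps and ((14-h)+0)/2 up-steps.
Sum over h with 4 ≤ h ≤ 14, h ≡ 0 (mod 2), 14-h ≡ 0 (mod 2):
h=4: C(14,4)·C(4,0)·C(10,5) = 1001·1·252 = 252252
h=6: C(14,6)·C(6,1)·C(8,4) = 3003·6·70 = 1261260
h=8: C(14,8)·C(8,2)·C(6,3) = 3003·28·20 = 1681680
h=10: C(14,10)·C(10,3)·C(4,2) = 1001·120·6 = 720720
h=12: C(14,12)·C(12,4)·C(2,1) = 91·495·2 = 90090
h=14: C(14,14)·C(14,5)·C(0,0) = 1·2002·1 = 2002
Total favorable: 4008004
Total paths: 4^14 = 268435456
P = 4008004/268435456 = 1002001/67108864

Answer: 1002001/67108864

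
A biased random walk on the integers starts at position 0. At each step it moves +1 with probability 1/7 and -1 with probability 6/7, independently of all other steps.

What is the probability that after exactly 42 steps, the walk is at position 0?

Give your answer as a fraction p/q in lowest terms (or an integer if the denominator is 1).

To be at 0 after 42 steps: need exactly 21 steps of +1 and 21 of -1.
Number of such sequences: C(42,21) = 538257874440
Each has probability (1/7)^21 · (6/7)^21 = 21936950640377856/311973482284542371301330321821976049
P = 538257874440 · 21936950640377856/311973482284542371301330321821976049 = 11807736423384981609004400640/311973482284542371301330321821976049

Answer: 11807736423384981609004400640/311973482284542371301330321821976049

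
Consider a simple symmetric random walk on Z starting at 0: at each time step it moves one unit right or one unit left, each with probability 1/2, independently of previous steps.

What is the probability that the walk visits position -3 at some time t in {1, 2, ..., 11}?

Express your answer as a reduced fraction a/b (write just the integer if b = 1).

Count via complement. Let g(t,s) = #length-t paths at position s with S_1..S_t all ≠ -3.
g(t,s) = g(t-1,s-1) + g(t-1,s+1) for s ≠ -3; g(t,-3) = 0.
t=0: g(0,0)=1
t=1: g(1,-1)=1 g(1,1)=1
t=2: g(2,-2)=1 g(2,0)=2 g(2,2)=1
t=3: g(3,-1)=3 g(3,1)=3 g(3,3)=1
t=4: g(4,-2)=3 g(4,0)=6 g(4,2)=4 g(4,4)=1
t=5: g(5,-1)=9 g(5,1)=10 g(5,3)=5 g(5,5)=1
t=6: g(6,-2)=9 g(6,0)=19 g(6,2)=15 g(6,4)=6 g(6,6)=1
t=7: g(7,-1)=28 g(7,1)=34 g(7,3)=21 g(7,5)=7 g(7,7)=1
t=8: g(8,-2)=28 g(8,0)=62 g(8,2)=55 g(8,4)=28 g(8,6)=8 g(8,8)=1
t=9: g(9,-1)=90 g(9,1)=117 g(9,3)=83 g(9,5)=36 g(9,7)=9 g(9,9)=1
t=10: g(10,-2)=90 g(10,0)=207 g(10,2)=200 g(10,4)=119 g(10,6)=45 g(10,8)=10 g(10,10)=1
t=11: g(11,-1)=297 g(11,1)=407 g(11,3)=319 g(11,5)=164 g(11,7)=55 g(11,9)=11 g(11,11)=1
Paths never hitting -3: Σ_s g(11,s) = 1254
Paths hitting -3: 2^11 - 1254 = 794
P = 794/2048 = 397/1024

Answer: 397/1024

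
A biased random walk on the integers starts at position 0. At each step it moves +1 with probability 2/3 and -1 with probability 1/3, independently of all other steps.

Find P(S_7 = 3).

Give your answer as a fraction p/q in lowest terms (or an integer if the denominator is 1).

Answer: 224/729

Derivation:
To reach position 3 after 7 steps: need 5 steps of +1 and 2 steps of -1.
Number of such sequences: C(7,5) = 21
Each has probability (2/3)^5 · (1/3)^2 = 32/2187
P = 21 · 32/2187 = 224/729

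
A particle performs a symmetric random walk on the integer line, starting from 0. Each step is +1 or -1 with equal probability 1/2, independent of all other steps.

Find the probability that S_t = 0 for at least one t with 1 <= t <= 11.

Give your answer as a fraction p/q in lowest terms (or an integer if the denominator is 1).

Count via complement. Let g(t,s) = #length-t paths at position s with S_1..S_t all ≠ 0.
g(t,s) = g(t-1,s-1) + g(t-1,s+1) for s ≠ 0; g(t,0) = 0.
t=0: g(0,0)=1
t=1: g(1,-1)=1 g(1,1)=1
t=2: g(2,-2)=1 g(2,2)=1
t=3: g(3,-3)=1 g(3,-1)=1 g(3,1)=1 g(3,3)=1
t=4: g(4,-4)=1 g(4,-2)=2 g(4,2)=2 g(4,4)=1
t=5: g(5,-5)=1 g(5,-3)=3 g(5,-1)=2 g(5,1)=2 g(5,3)=3 g(5,5)=1
t=6: g(6,-6)=1 g(6,-4)=4 g(6,-2)=5 g(6,2)=5 g(6,4)=4 g(6,6)=1
t=7: g(7,-7)=1 g(7,-5)=5 g(7,-3)=9 g(7,-1)=5 g(7,1)=5 g(7,3)=9 g(7,5)=5 g(7,7)=1
t=8: g(8,-8)=1 g(8,-6)=6 g(8,-4)=14 g(8,-2)=14 g(8,2)=14 g(8,4)=14 g(8,6)=6 g(8,8)=1
t=9: g(9,-9)=1 g(9,-7)=7 g(9,-5)=20 g(9,-3)=28 g(9,-1)=14 g(9,1)=14 g(9,3)=28 g(9,5)=20 g(9,7)=7 g(9,9)=1
t=10: g(10,-10)=1 g(10,-8)=8 g(10,-6)=27 g(10,-4)=48 g(10,-2)=42 g(10,2)=42 g(10,4)=48 g(10,6)=27 g(10,8)=8 g(10,10)=1
t=11: g(11,-11)=1 g(11,-9)=9 g(11,-7)=35 g(11,-5)=75 g(11,-3)=90 g(11,-1)=42 g(11,1)=42 g(11,3)=90 g(11,5)=75 g(11,7)=35 g(11,9)=9 g(11,11)=1
Paths never hitting 0: Σ_s g(11,s) = 504
Paths hitting 0: 2^11 - 504 = 1544
P = 1544/2048 = 193/256

Answer: 193/256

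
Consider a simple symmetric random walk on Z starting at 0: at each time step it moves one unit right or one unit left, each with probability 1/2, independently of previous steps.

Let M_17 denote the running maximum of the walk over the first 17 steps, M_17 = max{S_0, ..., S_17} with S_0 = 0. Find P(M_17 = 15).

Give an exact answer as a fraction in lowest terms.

Answer: 17/131072

Derivation:
Let M_17 = max(S_0,...,S_17). Use the reflection principle: for j ≥ 1, #{paths with M_17 ≥ j} = #{S_17 ≥ j} + #{S_17 ≥ j+1}.
By reflection, #{M_17 ≥ 15} = #{S_17 ≥ 15} + #{S_17 ≥ 16} = 18 + 1 = 19.
#{M_17 ≥ 16} = #{S_17 ≥ 16} + #{S_17 ≥ 17} = 1 + 1 = 2.
#{M_17 = 15} = 19 - 2 = 17.
P(M_17 = 15) = 17/131072 = 17/131072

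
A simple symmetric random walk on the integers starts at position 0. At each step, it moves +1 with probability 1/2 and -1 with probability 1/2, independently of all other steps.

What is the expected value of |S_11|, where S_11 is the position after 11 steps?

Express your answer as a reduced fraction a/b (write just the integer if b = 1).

Answer: 693/256

Derivation:
S_11 takes values m ≡ 1 (mod 2) with |m| ≤ 11; P(S_11=m) = C(11,(11+m)/2)/2^11.
Total paths: 2^11 = 2048
Distribution: P(S=-11)=1/2048, P(S=-9)=11/2048, P(S=-7)=55/2048, P(S=-5)=165/2048, P(S=-3)=330/2048, P(S=-1)=462/2048, P(S=1)=462/2048, P(S=3)=330/2048, P(S=5)=165/2048, P(S=7)=55/2048, P(S=9)=11/2048, P(S=11)=1/2048
E[|S_11|] = Σ_m |m|·P(S_11=m) = 5544/2048 = 693/256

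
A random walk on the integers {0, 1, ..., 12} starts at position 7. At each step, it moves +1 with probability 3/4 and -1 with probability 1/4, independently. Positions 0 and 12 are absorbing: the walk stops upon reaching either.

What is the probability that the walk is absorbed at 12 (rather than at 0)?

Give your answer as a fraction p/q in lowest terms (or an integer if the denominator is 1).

Biased walk: p = 3/4, q = 1/4, r = q/p = 1/3
Gambler's ruin: P(hit 12 before 0 | start at 7) = (1 - r^a)/(1 - r^N)
r^7 = 1/2187; r^12 = 1/531441
P = (1 - 1/2187) / (1 - 1/531441) = 2186/2187 / 531440/531441 = 265599/265720

Answer: 265599/265720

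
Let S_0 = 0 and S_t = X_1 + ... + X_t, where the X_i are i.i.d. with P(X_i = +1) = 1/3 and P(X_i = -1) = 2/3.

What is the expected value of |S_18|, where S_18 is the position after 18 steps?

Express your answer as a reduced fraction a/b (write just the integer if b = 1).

S_18 takes values m ≡ 0 (mod 2) with |m| ≤ 18; P(S_18=m) = C(18,(18+m)/2) · (1/3)^((18+m)/2) · (2/3)^((18-m)/2).
Distribution: P(S=-18)=262144/387420489, P(S=-16)=262144/43046721, P(S=-14)=1114112/43046721, P(S=-12)=8912896/129140163, P(S=-10)=5570560/43046721, P(S=-8)=7798784/43046721, P(S=-6)=25346048/129140163, P(S=-4)=7241728/43046721, P(S=-2)=4978688/43046721, P(S=0)=24893440/387420489, P(S=2)=1244672/43046721, P(S=4)=452608/43046721, P(S=6)=396032/129140163, P(S=8)=30464/43046721, P(S=10)=5440/43046721, P(S=12)=2176/129140163, P(S=14)=68/43046721, P(S=16)=4/43046721, P(S=18)=1/387420489
E[|S_18|] = Σ_m |m|·P(S_18=m) = 269079674/43046721

Answer: 269079674/43046721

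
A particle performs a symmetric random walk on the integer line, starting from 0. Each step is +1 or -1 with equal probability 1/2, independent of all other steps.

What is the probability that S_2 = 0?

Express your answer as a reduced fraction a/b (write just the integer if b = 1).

Answer: 1/2

Derivation:
To return to 0 after 2 steps: need exactly 1 step of +1 and 1 of -1.
Favorable paths: C(2,1) = 2
Total paths: 2^2 = 4
P = 2/4 = 1/2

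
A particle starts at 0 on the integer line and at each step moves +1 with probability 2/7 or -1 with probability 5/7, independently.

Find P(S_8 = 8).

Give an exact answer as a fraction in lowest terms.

To reach position 8 after 8 steps: need 8 steps of +1 and 0 steps of -1.
Number of such sequences: C(8,8) = 1
Each has probability (2/7)^8 · (5/7)^0 = 256/5764801
P = 1 · 256/5764801 = 256/5764801

Answer: 256/5764801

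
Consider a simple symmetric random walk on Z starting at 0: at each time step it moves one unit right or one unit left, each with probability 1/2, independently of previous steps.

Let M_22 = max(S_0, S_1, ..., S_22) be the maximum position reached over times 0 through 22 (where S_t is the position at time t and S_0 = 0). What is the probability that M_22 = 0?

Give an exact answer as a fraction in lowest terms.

Let M_22 = max(S_0,...,S_22). Use the reflection principle: for j ≥ 1, #{paths with M_22 ≥ j} = #{S_22 ≥ j} + #{S_22 ≥ j+1}.
P(M_22 ≥ 0) = 1 since S_0 = 0, so #{M_22 ≥ 0} = 4194304.
#{M_22 ≥ 1} = #{S_22 ≥ 1} + #{S_22 ≥ 2} = 1744436 + 1744436 = 3488872.
#{M_22 = 0} = 4194304 - 3488872 = 705432.
P(M_22 = 0) = 705432/4194304 = 88179/524288

Answer: 88179/524288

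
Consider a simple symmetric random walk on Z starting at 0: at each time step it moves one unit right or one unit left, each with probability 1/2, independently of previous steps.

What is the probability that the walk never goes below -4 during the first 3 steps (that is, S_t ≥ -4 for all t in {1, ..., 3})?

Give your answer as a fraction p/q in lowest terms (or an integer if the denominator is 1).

Answer: 1

Derivation:
Let f(t,s) = #length-t paths at position s with S_1..S_t all ≥ -4.
f(t,s) = f(t-1,s-1) + f(t-1,s+1) for s ≥ -4; f(t,s) = 0 for s < -4.
t=0: f(0,0)=1
t=1: f(1,-1)=1 f(1,1)=1
t=2: f(2,-2)=1 f(2,0)=2 f(2,2)=1
t=3: f(3,-3)=1 f(3,-1)=3 f(3,1)=3 f(3,3)=1
Σ_s f(3,s) = 8
P = 8/8 = 1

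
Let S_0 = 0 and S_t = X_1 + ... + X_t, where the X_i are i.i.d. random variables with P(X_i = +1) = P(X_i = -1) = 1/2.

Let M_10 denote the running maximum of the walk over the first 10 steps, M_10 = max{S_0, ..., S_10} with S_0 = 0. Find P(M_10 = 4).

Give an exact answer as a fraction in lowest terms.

Let M_10 = max(S_0,...,S_10). Use the reflection principle: for j ≥ 1, #{paths with M_10 ≥ j} = #{S_10 ≥ j} + #{S_10 ≥ j+1}.
By reflection, #{M_10 ≥ 4} = #{S_10 ≥ 4} + #{S_10 ≥ 5} = 176 + 56 = 232.
#{M_10 ≥ 5} = #{S_10 ≥ 5} + #{S_10 ≥ 6} = 56 + 56 = 112.
#{M_10 = 4} = 232 - 112 = 120.
P(M_10 = 4) = 120/1024 = 15/128

Answer: 15/128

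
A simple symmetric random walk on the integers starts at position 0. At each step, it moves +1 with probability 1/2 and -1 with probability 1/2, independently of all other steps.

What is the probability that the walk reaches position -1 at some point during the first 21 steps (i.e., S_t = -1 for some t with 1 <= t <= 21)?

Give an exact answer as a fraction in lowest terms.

Count via complement. Let g(t,s) = #length-t paths at position s with S_1..S_t all ≠ -1.
g(t,s) = g(t-1,s-1) + g(t-1,s+1) for s ≠ -1; g(t,-1) = 0.
t=0: g(0,0)=1
t=1: g(1,1)=1
t=2: g(2,0)=1 g(2,2)=1
t=3: g(3,1)=2 g(3,3)=1
t=4: g(4,0)=2 g(4,2)=3 g(4,4)=1
t=5: g(5,1)=5 g(5,3)=4 g(5,5)=1
t=6: g(6,0)=5 g(6,2)=9 g(6,4)=5 g(6,6)=1
t=7: g(7,1)=14 g(7,3)=14 g(7,5)=6 g(7,7)=1
t=8: g(8,0)=14 g(8,2)=28 g(8,4)=20 g(8,6)=7 g(8,8)=1
t=9: g(9,1)=42 g(9,3)=48 g(9,5)=27 g(9,7)=8 g(9,9)=1
t=10: g(10,0)=42 g(10,2)=90 g(10,4)=75 g(10,6)=35 g(10,8)=9 g(10,10)=1
t=11: g(11,1)=132 g(11,3)=165 g(11,5)=110 g(11,7)=44 g(11,9)=10 g(11,11)=1
t=12: g(12,0)=132 g(12,2)=297 g(12,4)=275 g(12,6)=154 g(12,8)=54 g(12,10)=11 g(12,12)=1
t=13: g(13,1)=429 g(13,3)=572 g(13,5)=429 g(13,7)=208 g(13,9)=65 g(13,11)=12 g(13,13)=1
t=14: g(14,0)=429 g(14,2)=1001 g(14,4)=1001 g(14,6)=637 g(14,8)=273 g(14,10)=77 g(14,12)=13 g(14,14)=1
t=15: g(15,1)=1430 g(15,3)=2002 g(15,5)=1638 g(15,7)=910 g(15,9)=350 g(15,11)=90 g(15,13)=14 g(15,15)=1
t=16: g(16,0)=1430 g(16,2)=3432 g(16,4)=3640 g(16,6)=2548 g(16,8)=1260 g(16,10)=440 g(16,12)=104 g(16,14)=15 g(16,16)=1
t=17: g(17,1)=4862 g(17,3)=7072 g(17,5)=6188 g(17,7)=3808 g(17,9)=1700 g(17,11)=544 g(17,13)=119 g(17,15)=16 g(17,17)=1
t=18: g(18,0)=4862 g(18,2)=11934 g(18,4)=13260 g(18,6)=9996 g(18,8)=5508 g(18,10)=2244 g(18,12)=663 g(18,14)=135 g(18,16)=17 g(18,18)=1
t=19: g(19,1)=16796 g(19,3)=25194 g(19,5)=23256 g(19,7)=15504 g(19,9)=7752 g(19,11)=2907 g(19,13)=798 g(19,15)=152 g(19,17)=18 g(19,19)=1
t=20: g(20,0)=16796 g(20,2)=41990 g(20,4)=48450 g(20,6)=38760 g(20,8)=23256 g(20,10)=10659 g(20,12)=3705 g(20,14)=950 g(20,16)=170 g(20,18)=19 g(20,20)=1
t=21: g(21,1)=58786 g(21,3)=90440 g(21,5)=87210 g(21,7)=62016 g(21,9)=33915 g(21,11)=14364 g(21,13)=4655 g(21,15)=1120 g(21,17)=189 g(21,19)=20 g(21,21)=1
Paths never hitting -1: Σ_s g(21,s) = 352716
Paths hitting -1: 2^21 - 352716 = 1744436
P = 1744436/2097152 = 436109/524288

Answer: 436109/524288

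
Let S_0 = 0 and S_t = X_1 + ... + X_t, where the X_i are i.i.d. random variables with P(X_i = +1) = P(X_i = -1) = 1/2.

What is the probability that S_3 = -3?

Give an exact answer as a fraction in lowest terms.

To reach position -3 after 3 steps: need 0 steps of +1 and 3 of -1.
Favorable paths: C(3,0) = 1
Total paths: 2^3 = 8
P = 1/8 = 1/8

Answer: 1/8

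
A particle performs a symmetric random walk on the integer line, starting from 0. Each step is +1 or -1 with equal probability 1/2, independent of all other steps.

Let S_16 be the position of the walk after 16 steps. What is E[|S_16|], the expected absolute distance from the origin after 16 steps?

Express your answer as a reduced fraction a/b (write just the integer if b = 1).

Answer: 6435/2048

Derivation:
S_16 takes values m ≡ 0 (mod 2) with |m| ≤ 16; P(S_16=m) = C(16,(16+m)/2)/2^16.
Total paths: 2^16 = 65536
Distribution: P(S=-16)=1/65536, P(S=-14)=16/65536, P(S=-12)=120/65536, P(S=-10)=560/65536, P(S=-8)=1820/65536, P(S=-6)=4368/65536, P(S=-4)=8008/65536, P(S=-2)=11440/65536, P(S=0)=12870/65536, P(S=2)=11440/65536, P(S=4)=8008/65536, P(S=6)=4368/65536, P(S=8)=1820/65536, P(S=10)=560/65536, P(S=12)=120/65536, P(S=14)=16/65536, P(S=16)=1/65536
E[|S_16|] = Σ_m |m|·P(S_16=m) = 205920/65536 = 6435/2048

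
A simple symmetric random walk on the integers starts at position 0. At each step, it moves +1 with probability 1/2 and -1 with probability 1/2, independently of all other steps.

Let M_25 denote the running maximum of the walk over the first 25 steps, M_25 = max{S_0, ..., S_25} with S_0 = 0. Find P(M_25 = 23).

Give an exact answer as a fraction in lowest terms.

Let M_25 = max(S_0,...,S_25). Use the reflection principle: for j ≥ 1, #{paths with M_25 ≥ j} = #{S_25 ≥ j} + #{S_25 ≥ j+1}.
By reflection, #{M_25 ≥ 23} = #{S_25 ≥ 23} + #{S_25 ≥ 24} = 26 + 1 = 27.
#{M_25 ≥ 24} = #{S_25 ≥ 24} + #{S_25 ≥ 25} = 1 + 1 = 2.
#{M_25 = 23} = 27 - 2 = 25.
P(M_25 = 23) = 25/33554432 = 25/33554432

Answer: 25/33554432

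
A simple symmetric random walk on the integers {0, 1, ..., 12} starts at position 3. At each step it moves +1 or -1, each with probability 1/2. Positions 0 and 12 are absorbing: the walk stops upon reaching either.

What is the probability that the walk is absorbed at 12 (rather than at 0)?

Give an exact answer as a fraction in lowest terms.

Answer: 1/4

Derivation:
Symmetric walk (p = 1/2): the harmonic-function argument gives P(hit 12 before 0 | start at 3) = a/N.
P = 3/12 = 1/4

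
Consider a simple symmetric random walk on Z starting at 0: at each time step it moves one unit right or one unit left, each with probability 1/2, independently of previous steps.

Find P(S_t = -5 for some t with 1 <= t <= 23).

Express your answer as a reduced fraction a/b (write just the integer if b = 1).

Answer: 1289565/4194304

Derivation:
Count via complement. Let g(t,s) = #length-t paths at position s with S_1..S_t all ≠ -5.
g(t,s) = g(t-1,s-1) + g(t-1,s+1) for s ≠ -5; g(t,-5) = 0.
t=0: g(0,0)=1
t=1: g(1,-1)=1 g(1,1)=1
t=2: g(2,-2)=1 g(2,0)=2 g(2,2)=1
t=3: g(3,-3)=1 g(3,-1)=3 g(3,1)=3 g(3,3)=1
t=4: g(4,-4)=1 g(4,-2)=4 g(4,0)=6 g(4,2)=4 g(4,4)=1
t=5: g(5,-3)=5 g(5,-1)=10 g(5,1)=10 g(5,3)=5 g(5,5)=1
t=6: g(6,-4)=5 g(6,-2)=15 g(6,0)=20 g(6,2)=15 g(6,4)=6 g(6,6)=1
t=7: g(7,-3)=20 g(7,-1)=35 g(7,1)=35 g(7,3)=21 g(7,5)=7 g(7,7)=1
t=8: g(8,-4)=20 g(8,-2)=55 g(8,0)=70 g(8,2)=56 g(8,4)=28 g(8,6)=8 g(8,8)=1
t=9: g(9,-3)=75 g(9,-1)=125 g(9,1)=126 g(9,3)=84 g(9,5)=36 g(9,7)=9 g(9,9)=1
t=10: g(10,-4)=75 g(10,-2)=200 g(10,0)=251 g(10,2)=210 g(10,4)=120 g(10,6)=45 g(10,8)=10 g(10,10)=1
t=11: g(11,-3)=275 g(11,-1)=451 g(11,1)=461 g(11,3)=330 g(11,5)=165 g(11,7)=55 g(11,9)=11 g(11,11)=1
t=12: g(12,-4)=275 g(12,-2)=726 g(12,0)=912 g(12,2)=791 g(12,4)=495 g(12,6)=220 g(12,8)=66 g(12,10)=12 g(12,12)=1
t=13: g(13,-3)=1001 g(13,-1)=1638 g(13,1)=1703 g(13,3)=1286 g(13,5)=715 g(13,7)=286 g(13,9)=78 g(13,11)=13 g(13,13)=1
t=14: g(14,-4)=1001 g(14,-2)=2639 g(14,0)=3341 g(14,2)=2989 g(14,4)=2001 g(14,6)=1001 g(14,8)=364 g(14,10)=91 g(14,12)=14 g(14,14)=1
t=15: g(15,-3)=3640 g(15,-1)=5980 g(15,1)=6330 g(15,3)=4990 g(15,5)=3002 g(15,7)=1365 g(15,9)=455 g(15,11)=105 g(15,13)=15 g(15,15)=1
t=16: g(16,-4)=3640 g(16,-2)=9620 g(16,0)=12310 g(16,2)=11320 g(16,4)=7992 g(16,6)=4367 g(16,8)=1820 g(16,10)=560 g(16,12)=120 g(16,14)=16 g(16,16)=1
t=17: g(17,-3)=13260 g(17,-1)=21930 g(17,1)=23630 g(17,3)=19312 g(17,5)=12359 g(17,7)=6187 g(17,9)=2380 g(17,11)=680 g(17,13)=136 g(17,15)=17 g(17,17)=1
t=18: g(18,-4)=13260 g(18,-2)=35190 g(18,0)=45560 g(18,2)=42942 g(18,4)=31671 g(18,6)=18546 g(18,8)=8567 g(18,10)=3060 g(18,12)=816 g(18,14)=153 g(18,16)=18 g(18,18)=1
t=19: g(19,-3)=48450 g(19,-1)=80750 g(19,1)=88502 g(19,3)=74613 g(19,5)=50217 g(19,7)=27113 g(19,9)=11627 g(19,11)=3876 g(19,13)=969 g(19,15)=171 g(19,17)=19 g(19,19)=1
t=20: g(20,-4)=48450 g(20,-2)=129200 g(20,0)=169252 g(20,2)=163115 g(20,4)=124830 g(20,6)=77330 g(20,8)=38740 g(20,10)=15503 g(20,12)=4845 g(20,14)=1140 g(20,16)=190 g(20,18)=20 g(20,20)=1
t=21: g(21,-3)=177650 g(21,-1)=298452 g(21,1)=332367 g(21,3)=287945 g(21,5)=202160 g(21,7)=116070 g(21,9)=54243 g(21,11)=20348 g(21,13)=5985 g(21,15)=1330 g(21,17)=210 g(21,19)=21 g(21,21)=1
t=22: g(22,-4)=177650 g(22,-2)=476102 g(22,0)=630819 g(22,2)=620312 g(22,4)=490105 g(22,6)=318230 g(22,8)=170313 g(22,10)=74591 g(22,12)=26333 g(22,14)=7315 g(22,16)=1540 g(22,18)=231 g(22,20)=22 g(22,22)=1
t=23: g(23,-3)=653752 g(23,-1)=1106921 g(23,1)=1251131 g(23,3)=1110417 g(23,5)=808335 g(23,7)=488543 g(23,9)=244904 g(23,11)=100924 g(23,13)=33648 g(23,15)=8855 g(23,17)=1771 g(23,19)=253 g(23,21)=23 g(23,23)=1
Paths never hitting -5: Σ_s g(23,s) = 5809478
Paths hitting -5: 2^23 - 5809478 = 2579130
P = 2579130/8388608 = 1289565/4194304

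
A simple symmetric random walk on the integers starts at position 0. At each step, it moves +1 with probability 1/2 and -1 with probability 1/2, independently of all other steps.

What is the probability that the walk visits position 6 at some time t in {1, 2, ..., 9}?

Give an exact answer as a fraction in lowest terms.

Answer: 5/128

Derivation:
Count via complement. Let g(t,s) = #length-t paths at position s with S_1..S_t all ≠ 6.
g(t,s) = g(t-1,s-1) + g(t-1,s+1) for s ≠ 6; g(t,6) = 0.
t=0: g(0,0)=1
t=1: g(1,-1)=1 g(1,1)=1
t=2: g(2,-2)=1 g(2,0)=2 g(2,2)=1
t=3: g(3,-3)=1 g(3,-1)=3 g(3,1)=3 g(3,3)=1
t=4: g(4,-4)=1 g(4,-2)=4 g(4,0)=6 g(4,2)=4 g(4,4)=1
t=5: g(5,-5)=1 g(5,-3)=5 g(5,-1)=10 g(5,1)=10 g(5,3)=5 g(5,5)=1
t=6: g(6,-6)=1 g(6,-4)=6 g(6,-2)=15 g(6,0)=20 g(6,2)=15 g(6,4)=6
t=7: g(7,-7)=1 g(7,-5)=7 g(7,-3)=21 g(7,-1)=35 g(7,1)=35 g(7,3)=21 g(7,5)=6
t=8: g(8,-8)=1 g(8,-6)=8 g(8,-4)=28 g(8,-2)=56 g(8,0)=70 g(8,2)=56 g(8,4)=27
t=9: g(9,-9)=1 g(9,-7)=9 g(9,-5)=36 g(9,-3)=84 g(9,-1)=126 g(9,1)=126 g(9,3)=83 g(9,5)=27
Paths never hitting 6: Σ_s g(9,s) = 492
Paths hitting 6: 2^9 - 492 = 20
P = 20/512 = 5/128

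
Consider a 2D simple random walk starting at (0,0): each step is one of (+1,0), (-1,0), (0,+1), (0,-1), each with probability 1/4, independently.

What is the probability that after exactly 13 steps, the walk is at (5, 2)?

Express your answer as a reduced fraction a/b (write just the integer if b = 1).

Let h be the number of horizontal steps (so 13-h are vertical). To end at (5,2) need (h+5)/2 right-steps and ((13-h)+2)/2 up-steps.
Sum over h with 5 ≤ h ≤ 11, h ≡ 1 (mod 2), 13-h ≡ 0 (mod 2):
h=5: C(13,5)·C(5,5)·C(8,5) = 1287·1·56 = 72072
h=7: C(13,7)·C(7,6)·C(6,4) = 1716·7·15 = 180180
h=9: C(13,9)·C(9,7)·C(4,3) = 715·36·4 = 102960
h=11: C(13,11)·C(11,8)·C(2,2) = 78·165·1 = 12870
Total favorable: 368082
Total paths: 4^13 = 67108864
P = 368082/67108864 = 184041/33554432

Answer: 184041/33554432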